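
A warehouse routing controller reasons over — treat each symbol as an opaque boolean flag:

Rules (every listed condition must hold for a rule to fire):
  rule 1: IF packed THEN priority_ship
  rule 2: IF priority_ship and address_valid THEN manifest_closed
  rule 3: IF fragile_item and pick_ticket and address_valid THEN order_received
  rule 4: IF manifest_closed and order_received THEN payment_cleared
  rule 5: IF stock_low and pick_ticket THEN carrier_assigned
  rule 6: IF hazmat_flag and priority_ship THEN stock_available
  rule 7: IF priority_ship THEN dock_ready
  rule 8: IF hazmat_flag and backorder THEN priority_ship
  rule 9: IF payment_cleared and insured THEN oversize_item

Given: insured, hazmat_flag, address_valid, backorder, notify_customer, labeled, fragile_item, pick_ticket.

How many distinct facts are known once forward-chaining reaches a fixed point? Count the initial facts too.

Round 1 fires rule 3, rule 8, giving order_received, priority_ship.
Round 2 fires rule 2, rule 6, rule 7, giving manifest_closed, stock_available, dock_ready.
Round 3 fires rule 4, giving payment_cleared.
Round 4 fires rule 9, giving oversize_item.
Closure: {address_valid, backorder, dock_ready, fragile_item, hazmat_flag, insured, labeled, manifest_closed, notify_customer, order_received, oversize_item, payment_cleared, pick_ticket, priority_ship, stock_available} — 15 facts.

15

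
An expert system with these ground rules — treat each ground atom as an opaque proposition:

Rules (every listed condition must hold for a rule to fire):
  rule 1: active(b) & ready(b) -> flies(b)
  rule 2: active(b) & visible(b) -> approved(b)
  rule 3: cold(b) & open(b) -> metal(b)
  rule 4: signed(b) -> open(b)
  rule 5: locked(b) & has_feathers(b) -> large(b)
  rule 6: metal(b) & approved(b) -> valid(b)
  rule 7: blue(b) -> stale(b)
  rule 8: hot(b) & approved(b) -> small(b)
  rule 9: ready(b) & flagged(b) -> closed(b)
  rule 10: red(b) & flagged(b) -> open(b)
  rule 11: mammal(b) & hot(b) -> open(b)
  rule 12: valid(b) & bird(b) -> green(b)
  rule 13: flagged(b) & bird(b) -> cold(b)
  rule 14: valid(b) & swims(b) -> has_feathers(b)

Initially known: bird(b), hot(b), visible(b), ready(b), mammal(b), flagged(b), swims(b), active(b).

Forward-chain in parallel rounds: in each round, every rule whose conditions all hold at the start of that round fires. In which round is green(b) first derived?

Round 1 fires rule 1, rule 2, rule 9, rule 11, rule 13, giving flies(b), approved(b), closed(b), open(b), cold(b).
Round 2 fires rule 3, rule 8, giving metal(b), small(b).
Round 3 fires rule 6, giving valid(b).
Round 4 fires rule 12, rule 14, giving green(b), has_feathers(b).
green(b) first appears in round 4.

4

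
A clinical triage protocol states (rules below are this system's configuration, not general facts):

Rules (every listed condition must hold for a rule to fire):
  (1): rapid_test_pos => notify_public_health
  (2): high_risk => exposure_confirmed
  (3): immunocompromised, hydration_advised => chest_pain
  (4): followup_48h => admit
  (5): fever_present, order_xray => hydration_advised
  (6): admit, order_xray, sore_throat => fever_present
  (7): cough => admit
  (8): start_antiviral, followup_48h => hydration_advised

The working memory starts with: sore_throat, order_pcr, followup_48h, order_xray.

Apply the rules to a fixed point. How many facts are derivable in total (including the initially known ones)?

Round 1 — (4), derive admit.
Round 2 — (6), derive fever_present.
Round 3 — (5), derive hydration_advised.
Closure: {admit, fever_present, followup_48h, hydration_advised, order_pcr, order_xray, sore_throat} — 7 facts.

7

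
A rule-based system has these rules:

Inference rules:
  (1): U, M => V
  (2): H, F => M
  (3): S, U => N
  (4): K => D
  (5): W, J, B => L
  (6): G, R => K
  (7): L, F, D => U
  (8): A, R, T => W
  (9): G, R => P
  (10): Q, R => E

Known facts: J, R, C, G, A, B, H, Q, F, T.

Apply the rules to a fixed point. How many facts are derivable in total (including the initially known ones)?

19

Round 1: (2) [H, F => M]; (6) [G, R => K]; (8) [A, R, T => W]; (9) [G, R => P]; (10) [Q, R => E]. New: M, K, W, P, E.
Round 2: (4) [K => D]; (5) [W, J, B => L]. New: D, L.
Round 3: (7) [L, F, D => U]. New: U.
Round 4: (1) [U, M => V]. New: V.
Closure: {A, B, C, D, E, F, G, H, J, K, L, M, P, Q, R, T, U, V, W} — 19 facts.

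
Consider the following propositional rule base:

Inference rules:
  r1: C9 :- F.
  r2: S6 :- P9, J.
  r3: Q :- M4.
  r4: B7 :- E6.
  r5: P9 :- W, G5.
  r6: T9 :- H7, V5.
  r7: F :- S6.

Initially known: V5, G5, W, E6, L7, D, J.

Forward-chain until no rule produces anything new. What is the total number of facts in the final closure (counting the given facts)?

Round 1: r4 [B7 :- E6.]; r5 [P9 :- W, G5.]. Adds B7, P9.
Round 2: r2 [S6 :- P9, J.]. Adds S6.
Round 3: r7 [F :- S6.]. Adds F.
Round 4: r1 [C9 :- F.]. Adds C9.
Closure: {B7, C9, D, E6, F, G5, J, L7, P9, S6, V5, W} — 12 facts.

12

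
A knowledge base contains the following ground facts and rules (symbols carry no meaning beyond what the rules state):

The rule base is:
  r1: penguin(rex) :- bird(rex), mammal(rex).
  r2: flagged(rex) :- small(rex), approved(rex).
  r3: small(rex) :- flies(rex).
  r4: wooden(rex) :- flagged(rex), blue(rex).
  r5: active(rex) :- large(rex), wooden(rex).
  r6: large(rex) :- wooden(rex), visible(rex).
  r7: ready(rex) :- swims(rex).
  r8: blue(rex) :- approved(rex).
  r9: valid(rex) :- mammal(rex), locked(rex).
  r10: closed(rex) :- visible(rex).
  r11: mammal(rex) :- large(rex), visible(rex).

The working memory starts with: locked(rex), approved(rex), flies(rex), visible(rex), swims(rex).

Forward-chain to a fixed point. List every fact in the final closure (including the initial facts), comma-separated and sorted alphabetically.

Round 1: r3 [small(rex) :- flies(rex).]; r7 [ready(rex) :- swims(rex).]; r8 [blue(rex) :- approved(rex).]; r10 [closed(rex) :- visible(rex).]. New: small(rex), ready(rex), blue(rex), closed(rex).
Round 2: r2 [flagged(rex) :- small(rex), approved(rex).]. New: flagged(rex).
Round 3: r4 [wooden(rex) :- flagged(rex), blue(rex).]. New: wooden(rex).
Round 4: r6 [large(rex) :- wooden(rex), visible(rex).]. New: large(rex).
Round 5: r5 [active(rex) :- large(rex), wooden(rex).]; r11 [mammal(rex) :- large(rex), visible(rex).]. New: active(rex), mammal(rex).
Round 6: r9 [valid(rex) :- mammal(rex), locked(rex).]. New: valid(rex).

active(rex), approved(rex), blue(rex), closed(rex), flagged(rex), flies(rex), large(rex), locked(rex), mammal(rex), ready(rex), small(rex), swims(rex), valid(rex), visible(rex), wooden(rex)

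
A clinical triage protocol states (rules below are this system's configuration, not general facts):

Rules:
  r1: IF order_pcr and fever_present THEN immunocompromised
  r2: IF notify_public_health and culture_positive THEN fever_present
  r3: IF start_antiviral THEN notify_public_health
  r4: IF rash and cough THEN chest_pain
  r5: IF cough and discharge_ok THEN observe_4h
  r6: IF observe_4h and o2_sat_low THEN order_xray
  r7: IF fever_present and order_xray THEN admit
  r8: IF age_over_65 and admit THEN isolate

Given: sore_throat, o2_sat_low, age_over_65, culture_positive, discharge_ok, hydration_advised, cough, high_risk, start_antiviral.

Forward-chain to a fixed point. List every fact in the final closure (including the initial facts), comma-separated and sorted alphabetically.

Round 1: r3 [IF start_antiviral THEN notify_public_health]; r5 [IF cough and discharge_ok THEN observe_4h]. New: notify_public_health, observe_4h.
Round 2: r2 [IF notify_public_health and culture_positive THEN fever_present]; r6 [IF observe_4h and o2_sat_low THEN order_xray]. New: fever_present, order_xray.
Round 3: r7 [IF fever_present and order_xray THEN admit]. New: admit.
Round 4: r8 [IF age_over_65 and admit THEN isolate]. New: isolate.

admit, age_over_65, cough, culture_positive, discharge_ok, fever_present, high_risk, hydration_advised, isolate, notify_public_health, o2_sat_low, observe_4h, order_xray, sore_throat, start_antiviral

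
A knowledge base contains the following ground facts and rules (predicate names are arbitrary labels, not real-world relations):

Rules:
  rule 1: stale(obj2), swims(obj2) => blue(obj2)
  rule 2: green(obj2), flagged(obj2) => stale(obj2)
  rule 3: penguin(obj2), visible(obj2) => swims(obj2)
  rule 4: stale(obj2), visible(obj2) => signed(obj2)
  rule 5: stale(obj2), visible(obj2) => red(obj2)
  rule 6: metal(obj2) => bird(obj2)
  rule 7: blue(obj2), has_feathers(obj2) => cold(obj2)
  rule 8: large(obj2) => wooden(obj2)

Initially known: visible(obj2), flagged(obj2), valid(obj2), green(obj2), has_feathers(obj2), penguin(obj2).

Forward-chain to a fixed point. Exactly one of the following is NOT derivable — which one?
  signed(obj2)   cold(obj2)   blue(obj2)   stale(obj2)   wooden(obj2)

Round 1 fires rule 2, rule 3, giving stale(obj2), swims(obj2).
Round 2 fires rule 1, rule 4, rule 5, giving blue(obj2), signed(obj2), red(obj2).
Round 3 fires rule 7, giving cold(obj2).
Derived: stale(obj2) (round 1), blue(obj2) (round 2), cold(obj2) (round 3), signed(obj2) (round 2). wooden(obj2) never appears in any round.

wooden(obj2)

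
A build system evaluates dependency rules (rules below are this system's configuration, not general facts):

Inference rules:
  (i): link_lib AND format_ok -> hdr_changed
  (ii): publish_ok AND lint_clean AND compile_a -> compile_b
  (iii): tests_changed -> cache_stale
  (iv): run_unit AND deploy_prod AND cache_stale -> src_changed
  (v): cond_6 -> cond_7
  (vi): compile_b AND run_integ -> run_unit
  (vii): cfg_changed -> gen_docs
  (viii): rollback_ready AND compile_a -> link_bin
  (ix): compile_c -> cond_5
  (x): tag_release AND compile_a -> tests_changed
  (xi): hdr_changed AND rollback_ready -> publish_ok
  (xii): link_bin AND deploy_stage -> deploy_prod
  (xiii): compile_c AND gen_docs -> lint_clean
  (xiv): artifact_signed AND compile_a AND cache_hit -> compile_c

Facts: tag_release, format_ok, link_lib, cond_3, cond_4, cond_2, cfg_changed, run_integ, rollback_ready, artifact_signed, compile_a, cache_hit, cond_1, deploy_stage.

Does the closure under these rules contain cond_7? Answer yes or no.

no

[1] (i) [link_lib AND format_ok -> hdr_changed]; (vii) [cfg_changed -> gen_docs]; (viii) [rollback_ready AND compile_a -> link_bin]; (x) [tag_release AND compile_a -> tests_changed]; (xiv) [artifact_signed AND compile_a AND cache_hit -> compile_c]. ⇒ new: hdr_changed, gen_docs, link_bin, tests_changed, compile_c.
[2] (iii) [tests_changed -> cache_stale]; (ix) [compile_c -> cond_5]; (xi) [hdr_changed AND rollback_ready -> publish_ok]; (xii) [link_bin AND deploy_stage -> deploy_prod]; (xiii) [compile_c AND gen_docs -> lint_clean]. ⇒ new: cache_stale, cond_5, publish_ok, deploy_prod, lint_clean.
[3] (ii) [publish_ok AND lint_clean AND compile_a -> compile_b]. ⇒ new: compile_b.
[4] (vi) [compile_b AND run_integ -> run_unit]. ⇒ new: run_unit.
[5] (iv) [run_unit AND deploy_prod AND cache_stale -> src_changed]. ⇒ new: src_changed.
Fixed point reached. cond_7 is concluded only by (v); (v) needs cond_6 (never derived).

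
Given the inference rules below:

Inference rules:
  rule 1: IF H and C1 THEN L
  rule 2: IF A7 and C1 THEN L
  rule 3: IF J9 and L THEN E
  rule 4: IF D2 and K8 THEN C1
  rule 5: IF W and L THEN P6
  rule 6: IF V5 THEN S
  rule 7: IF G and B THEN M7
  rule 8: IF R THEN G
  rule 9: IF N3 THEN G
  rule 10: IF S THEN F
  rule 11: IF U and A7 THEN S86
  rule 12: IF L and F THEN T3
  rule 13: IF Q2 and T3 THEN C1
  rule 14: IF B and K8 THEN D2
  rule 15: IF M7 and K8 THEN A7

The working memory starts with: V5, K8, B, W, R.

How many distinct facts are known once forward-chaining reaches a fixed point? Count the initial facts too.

15

[1] rule 6 [IF V5 THEN S]; rule 8 [IF R THEN G]; rule 14 [IF B and K8 THEN D2]. ⇒ new: S, G, D2.
[2] rule 4 [IF D2 and K8 THEN C1]; rule 7 [IF G and B THEN M7]; rule 10 [IF S THEN F]. ⇒ new: C1, M7, F.
[3] rule 15 [IF M7 and K8 THEN A7]. ⇒ new: A7.
[4] rule 2 [IF A7 and C1 THEN L]. ⇒ new: L.
[5] rule 5 [IF W and L THEN P6]; rule 12 [IF L and F THEN T3]. ⇒ new: P6, T3.
Closure: {A7, B, C1, D2, F, G, K8, L, M7, P6, R, S, T3, V5, W} — 15 facts.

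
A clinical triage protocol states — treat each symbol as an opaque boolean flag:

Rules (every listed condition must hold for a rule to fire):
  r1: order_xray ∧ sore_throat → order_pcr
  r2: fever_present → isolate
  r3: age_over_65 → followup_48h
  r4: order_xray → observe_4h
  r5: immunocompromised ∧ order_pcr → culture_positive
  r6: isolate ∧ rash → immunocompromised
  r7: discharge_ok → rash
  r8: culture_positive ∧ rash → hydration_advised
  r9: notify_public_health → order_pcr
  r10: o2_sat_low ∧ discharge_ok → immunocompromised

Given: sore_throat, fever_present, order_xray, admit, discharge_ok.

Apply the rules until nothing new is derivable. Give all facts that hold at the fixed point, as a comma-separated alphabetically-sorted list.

Round 1: r1 [order_xray ∧ sore_throat → order_pcr]; r2 [fever_present → isolate]; r4 [order_xray → observe_4h]; r7 [discharge_ok → rash]. New: order_pcr, isolate, observe_4h, rash.
Round 2: r6 [isolate ∧ rash → immunocompromised]. New: immunocompromised.
Round 3: r5 [immunocompromised ∧ order_pcr → culture_positive]. New: culture_positive.
Round 4: r8 [culture_positive ∧ rash → hydration_advised]. New: hydration_advised.

admit, culture_positive, discharge_ok, fever_present, hydration_advised, immunocompromised, isolate, observe_4h, order_pcr, order_xray, rash, sore_throat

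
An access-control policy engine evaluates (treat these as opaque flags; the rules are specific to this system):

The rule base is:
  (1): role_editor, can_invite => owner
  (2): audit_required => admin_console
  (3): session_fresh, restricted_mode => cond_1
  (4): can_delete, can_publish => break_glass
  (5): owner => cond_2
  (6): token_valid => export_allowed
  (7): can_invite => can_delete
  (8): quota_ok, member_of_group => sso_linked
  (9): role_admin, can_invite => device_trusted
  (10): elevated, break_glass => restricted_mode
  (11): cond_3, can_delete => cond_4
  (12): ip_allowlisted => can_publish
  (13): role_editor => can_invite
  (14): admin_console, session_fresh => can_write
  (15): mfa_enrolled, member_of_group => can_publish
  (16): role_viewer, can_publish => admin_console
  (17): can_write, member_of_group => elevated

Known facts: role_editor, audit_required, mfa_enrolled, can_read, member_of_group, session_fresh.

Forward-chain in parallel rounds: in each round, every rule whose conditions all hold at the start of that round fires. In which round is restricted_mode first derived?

Round 1: (2) [audit_required => admin_console]; (13) [role_editor => can_invite]; (15) [mfa_enrolled, member_of_group => can_publish]. New: admin_console, can_invite, can_publish.
Round 2: (1) [role_editor, can_invite => owner]; (7) [can_invite => can_delete]; (14) [admin_console, session_fresh => can_write]. New: owner, can_delete, can_write.
Round 3: (4) [can_delete, can_publish => break_glass]; (5) [owner => cond_2]; (17) [can_write, member_of_group => elevated]. New: break_glass, cond_2, elevated.
Round 4: (10) [elevated, break_glass => restricted_mode]. New: restricted_mode.
restricted_mode first appears in round 4.

4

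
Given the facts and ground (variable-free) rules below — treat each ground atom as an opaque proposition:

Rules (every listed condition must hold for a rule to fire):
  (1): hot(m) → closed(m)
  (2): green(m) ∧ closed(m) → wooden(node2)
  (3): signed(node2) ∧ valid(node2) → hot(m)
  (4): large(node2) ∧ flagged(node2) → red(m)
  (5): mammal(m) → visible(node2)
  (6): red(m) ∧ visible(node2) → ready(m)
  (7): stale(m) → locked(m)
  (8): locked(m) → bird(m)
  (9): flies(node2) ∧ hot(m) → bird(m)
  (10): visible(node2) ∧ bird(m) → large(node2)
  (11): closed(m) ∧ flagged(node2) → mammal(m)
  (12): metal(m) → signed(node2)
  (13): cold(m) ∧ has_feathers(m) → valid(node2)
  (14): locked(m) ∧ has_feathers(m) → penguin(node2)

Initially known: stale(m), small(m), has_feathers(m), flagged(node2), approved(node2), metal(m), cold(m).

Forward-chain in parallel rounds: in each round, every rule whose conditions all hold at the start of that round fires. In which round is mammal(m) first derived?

4

Round 1 fires (7), (12), (13), giving locked(m), signed(node2), valid(node2).
Round 2 fires (3), (8), (14), giving hot(m), bird(m), penguin(node2).
Round 3 fires (1), giving closed(m).
Round 4 fires (11), giving mammal(m).
mammal(m) first appears in round 4.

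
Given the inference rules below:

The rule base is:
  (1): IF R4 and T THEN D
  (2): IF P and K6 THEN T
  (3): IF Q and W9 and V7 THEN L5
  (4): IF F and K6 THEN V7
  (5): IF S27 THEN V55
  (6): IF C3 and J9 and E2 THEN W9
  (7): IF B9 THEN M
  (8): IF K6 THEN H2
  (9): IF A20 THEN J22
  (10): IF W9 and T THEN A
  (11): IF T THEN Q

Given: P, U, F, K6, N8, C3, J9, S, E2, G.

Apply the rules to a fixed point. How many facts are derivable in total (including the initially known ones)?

Round 1 fires (2), (4), (6), (8), giving T, V7, W9, H2.
Round 2 fires (10), (11), giving A, Q.
Round 3 fires (3), giving L5.
Closure: {A, C3, E2, F, G, H2, J9, K6, L5, N8, P, Q, S, T, U, V7, W9} — 17 facts.

17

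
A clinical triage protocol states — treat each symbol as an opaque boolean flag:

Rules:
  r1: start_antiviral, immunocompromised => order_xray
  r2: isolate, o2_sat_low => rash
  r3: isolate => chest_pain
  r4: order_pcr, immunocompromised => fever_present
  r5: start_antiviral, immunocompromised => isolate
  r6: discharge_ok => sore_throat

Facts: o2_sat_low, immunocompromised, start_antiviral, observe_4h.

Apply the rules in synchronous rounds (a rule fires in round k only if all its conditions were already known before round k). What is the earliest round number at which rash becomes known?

Round 1 — r1, r5, derive order_xray, isolate.
Round 2 — r2, r3, derive rash, chest_pain.
rash first appears in round 2.

2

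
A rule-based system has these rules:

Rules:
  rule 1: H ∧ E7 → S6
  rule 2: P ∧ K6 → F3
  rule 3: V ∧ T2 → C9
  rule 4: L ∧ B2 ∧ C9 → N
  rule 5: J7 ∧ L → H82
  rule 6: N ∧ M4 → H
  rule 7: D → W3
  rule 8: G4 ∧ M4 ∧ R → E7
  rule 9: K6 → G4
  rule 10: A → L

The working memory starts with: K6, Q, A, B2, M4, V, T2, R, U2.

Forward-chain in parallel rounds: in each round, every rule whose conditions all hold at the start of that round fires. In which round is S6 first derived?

Round 1 — rule 3, rule 9, rule 10, derive C9, G4, L.
Round 2 — rule 4, rule 8, derive N, E7.
Round 3 — rule 6, derive H.
Round 4 — rule 1, derive S6.
S6 first appears in round 4.

4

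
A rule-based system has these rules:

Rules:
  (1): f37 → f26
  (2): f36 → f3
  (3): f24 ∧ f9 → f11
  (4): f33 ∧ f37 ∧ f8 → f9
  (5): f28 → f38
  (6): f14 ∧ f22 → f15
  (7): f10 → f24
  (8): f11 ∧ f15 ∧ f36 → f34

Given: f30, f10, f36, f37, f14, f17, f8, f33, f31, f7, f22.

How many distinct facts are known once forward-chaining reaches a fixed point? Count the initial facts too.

18

Round 1: (1) [f37 → f26]; (2) [f36 → f3]; (4) [f33 ∧ f37 ∧ f8 → f9]; (6) [f14 ∧ f22 → f15]; (7) [f10 → f24]. New: f26, f3, f9, f15, f24.
Round 2: (3) [f24 ∧ f9 → f11]. New: f11.
Round 3: (8) [f11 ∧ f15 ∧ f36 → f34]. New: f34.
Closure: {f10, f11, f14, f15, f17, f22, f24, f26, f3, f30, f31, f33, f34, f36, f37, f7, f8, f9} — 18 facts.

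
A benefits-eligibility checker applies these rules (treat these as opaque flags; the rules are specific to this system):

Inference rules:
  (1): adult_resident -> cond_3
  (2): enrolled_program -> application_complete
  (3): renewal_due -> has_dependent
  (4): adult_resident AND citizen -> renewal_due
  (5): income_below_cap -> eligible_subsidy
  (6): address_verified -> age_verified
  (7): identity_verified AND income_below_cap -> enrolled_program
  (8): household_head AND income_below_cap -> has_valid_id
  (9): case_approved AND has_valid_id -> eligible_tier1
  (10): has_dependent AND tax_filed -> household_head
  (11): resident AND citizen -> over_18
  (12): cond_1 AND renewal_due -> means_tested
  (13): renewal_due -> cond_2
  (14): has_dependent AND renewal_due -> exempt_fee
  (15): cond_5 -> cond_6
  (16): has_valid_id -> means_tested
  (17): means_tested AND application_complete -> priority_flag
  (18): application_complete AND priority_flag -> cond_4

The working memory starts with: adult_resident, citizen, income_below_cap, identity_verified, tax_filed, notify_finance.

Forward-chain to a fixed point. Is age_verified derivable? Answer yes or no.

no

Round 1: (1) [adult_resident -> cond_3]; (4) [adult_resident AND citizen -> renewal_due]; (5) [income_below_cap -> eligible_subsidy]; (7) [identity_verified AND income_below_cap -> enrolled_program]. Adds cond_3, renewal_due, eligible_subsidy, enrolled_program.
Round 2: (2) [enrolled_program -> application_complete]; (3) [renewal_due -> has_dependent]; (13) [renewal_due -> cond_2]. Adds application_complete, has_dependent, cond_2.
Round 3: (10) [has_dependent AND tax_filed -> household_head]; (14) [has_dependent AND renewal_due -> exempt_fee]. Adds household_head, exempt_fee.
Round 4: (8) [household_head AND income_below_cap -> has_valid_id]. Adds has_valid_id.
Round 5: (16) [has_valid_id -> means_tested]. Adds means_tested.
Round 6: (17) [means_tested AND application_complete -> priority_flag]. Adds priority_flag.
Round 7: (18) [application_complete AND priority_flag -> cond_4]. Adds cond_4.
Fixed point reached. age_verified is concluded only by (6); (6) needs address_verified (never derived).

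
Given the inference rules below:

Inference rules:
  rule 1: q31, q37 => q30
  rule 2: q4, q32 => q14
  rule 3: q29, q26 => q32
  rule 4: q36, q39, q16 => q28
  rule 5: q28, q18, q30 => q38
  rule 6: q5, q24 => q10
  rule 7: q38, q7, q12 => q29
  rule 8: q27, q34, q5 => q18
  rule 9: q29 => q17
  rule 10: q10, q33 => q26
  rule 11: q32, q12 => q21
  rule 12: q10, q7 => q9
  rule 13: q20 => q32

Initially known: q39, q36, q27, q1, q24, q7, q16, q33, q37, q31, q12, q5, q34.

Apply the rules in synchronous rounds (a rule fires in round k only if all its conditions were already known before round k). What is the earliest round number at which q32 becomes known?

Round 1 fires rule 1, rule 4, rule 6, rule 8, giving q30, q28, q10, q18.
Round 2 fires rule 5, rule 10, rule 12, giving q38, q26, q9.
Round 3 fires rule 7, giving q29.
Round 4 fires rule 3, rule 9, giving q32, q17.
q32 first appears in round 4.

4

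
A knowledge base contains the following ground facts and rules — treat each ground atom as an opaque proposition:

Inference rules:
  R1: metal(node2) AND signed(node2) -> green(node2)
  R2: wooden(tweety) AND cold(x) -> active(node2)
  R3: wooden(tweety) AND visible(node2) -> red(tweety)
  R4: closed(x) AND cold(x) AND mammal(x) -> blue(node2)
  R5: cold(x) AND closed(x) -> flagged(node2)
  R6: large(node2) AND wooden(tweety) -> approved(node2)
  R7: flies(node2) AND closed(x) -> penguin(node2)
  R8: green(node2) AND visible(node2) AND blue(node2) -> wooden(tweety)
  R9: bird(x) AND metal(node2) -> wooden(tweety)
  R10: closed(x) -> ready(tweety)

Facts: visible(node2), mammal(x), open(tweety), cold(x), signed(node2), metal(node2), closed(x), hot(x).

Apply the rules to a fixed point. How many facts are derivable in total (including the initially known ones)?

15

Round 1: R1 [metal(node2) AND signed(node2) -> green(node2)]; R4 [closed(x) AND cold(x) AND mammal(x) -> blue(node2)]; R5 [cold(x) AND closed(x) -> flagged(node2)]; R10 [closed(x) -> ready(tweety)]. New: green(node2), blue(node2), flagged(node2), ready(tweety).
Round 2: R8 [green(node2) AND visible(node2) AND blue(node2) -> wooden(tweety)]. New: wooden(tweety).
Round 3: R2 [wooden(tweety) AND cold(x) -> active(node2)]; R3 [wooden(tweety) AND visible(node2) -> red(tweety)]. New: active(node2), red(tweety).
Closure: {active(node2), blue(node2), closed(x), cold(x), flagged(node2), green(node2), hot(x), mammal(x), metal(node2), open(tweety), ready(tweety), red(tweety), signed(node2), visible(node2), wooden(tweety)} — 15 facts.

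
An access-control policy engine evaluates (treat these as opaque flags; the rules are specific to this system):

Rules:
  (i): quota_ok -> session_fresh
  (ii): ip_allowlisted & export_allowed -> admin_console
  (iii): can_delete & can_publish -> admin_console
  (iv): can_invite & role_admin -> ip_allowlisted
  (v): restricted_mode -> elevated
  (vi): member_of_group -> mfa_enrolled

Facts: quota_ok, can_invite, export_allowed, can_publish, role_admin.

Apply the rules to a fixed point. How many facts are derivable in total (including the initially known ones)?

8

Round 1 — (i), (iv), derive session_fresh, ip_allowlisted.
Round 2 — (ii), derive admin_console.
Closure: {admin_console, can_invite, can_publish, export_allowed, ip_allowlisted, quota_ok, role_admin, session_fresh} — 8 facts.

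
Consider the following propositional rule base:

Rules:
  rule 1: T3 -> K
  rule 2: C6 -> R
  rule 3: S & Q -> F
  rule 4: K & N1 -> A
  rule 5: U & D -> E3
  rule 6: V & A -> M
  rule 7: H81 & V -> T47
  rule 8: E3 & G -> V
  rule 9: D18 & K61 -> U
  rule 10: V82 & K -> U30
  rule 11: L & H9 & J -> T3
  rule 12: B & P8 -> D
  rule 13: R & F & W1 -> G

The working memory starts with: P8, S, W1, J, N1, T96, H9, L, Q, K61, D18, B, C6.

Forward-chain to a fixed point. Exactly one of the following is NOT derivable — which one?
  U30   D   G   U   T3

U30

Round 1 fires rule 2, rule 3, rule 9, rule 11, rule 12, giving R, F, U, T3, D.
Round 2 fires rule 1, rule 5, rule 13, giving K, E3, G.
Round 3 fires rule 4, rule 8, giving A, V.
Round 4 fires rule 6, giving M.
Derived: G (round 2), T3 (round 1), D (round 1), U (round 1). U30 never appears in any round.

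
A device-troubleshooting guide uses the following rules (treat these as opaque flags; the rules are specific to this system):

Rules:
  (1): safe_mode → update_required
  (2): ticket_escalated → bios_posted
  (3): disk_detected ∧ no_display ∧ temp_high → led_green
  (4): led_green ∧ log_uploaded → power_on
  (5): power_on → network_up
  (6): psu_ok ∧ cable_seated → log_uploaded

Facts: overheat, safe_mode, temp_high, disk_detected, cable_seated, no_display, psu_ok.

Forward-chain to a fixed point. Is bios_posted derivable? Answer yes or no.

Round 1: (1) [safe_mode → update_required]; (3) [disk_detected ∧ no_display ∧ temp_high → led_green]; (6) [psu_ok ∧ cable_seated → log_uploaded]. Adds update_required, led_green, log_uploaded.
Round 2: (4) [led_green ∧ log_uploaded → power_on]. Adds power_on.
Round 3: (5) [power_on → network_up]. Adds network_up.
Fixed point reached. bios_posted is concluded only by (2); (2) needs ticket_escalated (never derived).

no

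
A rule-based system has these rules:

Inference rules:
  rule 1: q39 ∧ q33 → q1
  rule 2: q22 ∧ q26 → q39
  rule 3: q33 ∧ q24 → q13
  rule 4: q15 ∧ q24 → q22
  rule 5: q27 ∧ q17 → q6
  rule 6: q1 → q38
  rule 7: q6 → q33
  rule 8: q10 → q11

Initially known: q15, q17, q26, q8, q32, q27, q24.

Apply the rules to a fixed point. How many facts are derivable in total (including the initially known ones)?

Round 1 — rule 4, rule 5, derive q22, q6.
Round 2 — rule 2, rule 7, derive q39, q33.
Round 3 — rule 1, rule 3, derive q1, q13.
Round 4 — rule 6, derive q38.
Closure: {q1, q13, q15, q17, q22, q24, q26, q27, q32, q33, q38, q39, q6, q8} — 14 facts.

14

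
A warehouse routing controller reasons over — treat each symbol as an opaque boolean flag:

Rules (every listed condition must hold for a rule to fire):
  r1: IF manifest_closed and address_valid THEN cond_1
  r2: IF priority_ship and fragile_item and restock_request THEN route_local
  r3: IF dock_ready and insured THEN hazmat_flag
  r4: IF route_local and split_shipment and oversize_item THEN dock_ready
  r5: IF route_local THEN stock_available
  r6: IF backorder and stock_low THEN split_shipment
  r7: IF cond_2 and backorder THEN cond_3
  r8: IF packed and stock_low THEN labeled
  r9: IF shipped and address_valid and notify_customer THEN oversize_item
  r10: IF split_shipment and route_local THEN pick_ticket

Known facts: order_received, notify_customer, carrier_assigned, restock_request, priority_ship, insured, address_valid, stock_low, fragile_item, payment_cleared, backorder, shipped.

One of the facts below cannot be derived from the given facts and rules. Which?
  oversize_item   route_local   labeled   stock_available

labeled

Round 1 fires r2, r6, r9, giving route_local, split_shipment, oversize_item.
Round 2 fires r4, r5, r10, giving dock_ready, stock_available, pick_ticket.
Round 3 fires r3, giving hazmat_flag.
Derived: route_local (round 1), oversize_item (round 1), stock_available (round 2). labeled never appears in any round.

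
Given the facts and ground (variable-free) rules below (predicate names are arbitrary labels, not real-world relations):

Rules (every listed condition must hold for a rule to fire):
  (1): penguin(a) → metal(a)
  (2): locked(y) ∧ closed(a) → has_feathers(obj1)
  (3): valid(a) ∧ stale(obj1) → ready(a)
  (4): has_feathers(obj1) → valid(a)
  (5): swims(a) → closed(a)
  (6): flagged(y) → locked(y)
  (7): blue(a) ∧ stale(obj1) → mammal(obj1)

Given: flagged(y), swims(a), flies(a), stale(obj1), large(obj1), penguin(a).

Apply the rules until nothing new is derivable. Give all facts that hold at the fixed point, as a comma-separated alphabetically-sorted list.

Round 1: (1) [penguin(a) → metal(a)]; (5) [swims(a) → closed(a)]; (6) [flagged(y) → locked(y)]. Adds metal(a), closed(a), locked(y).
Round 2: (2) [locked(y) ∧ closed(a) → has_feathers(obj1)]. Adds has_feathers(obj1).
Round 3: (4) [has_feathers(obj1) → valid(a)]. Adds valid(a).
Round 4: (3) [valid(a) ∧ stale(obj1) → ready(a)]. Adds ready(a).

closed(a), flagged(y), flies(a), has_feathers(obj1), large(obj1), locked(y), metal(a), penguin(a), ready(a), stale(obj1), swims(a), valid(a)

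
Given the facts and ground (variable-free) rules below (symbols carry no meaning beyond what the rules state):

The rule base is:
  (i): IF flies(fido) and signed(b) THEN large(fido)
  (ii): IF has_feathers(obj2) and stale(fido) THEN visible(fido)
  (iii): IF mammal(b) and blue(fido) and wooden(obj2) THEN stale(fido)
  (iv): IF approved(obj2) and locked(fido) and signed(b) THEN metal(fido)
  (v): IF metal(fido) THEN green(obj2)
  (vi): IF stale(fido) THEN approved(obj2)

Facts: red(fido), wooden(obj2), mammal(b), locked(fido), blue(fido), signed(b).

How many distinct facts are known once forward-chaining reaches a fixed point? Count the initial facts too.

10

Round 1: (iii) [IF mammal(b) and blue(fido) and wooden(obj2) THEN stale(fido)]. Adds stale(fido).
Round 2: (vi) [IF stale(fido) THEN approved(obj2)]. Adds approved(obj2).
Round 3: (iv) [IF approved(obj2) and locked(fido) and signed(b) THEN metal(fido)]. Adds metal(fido).
Round 4: (v) [IF metal(fido) THEN green(obj2)]. Adds green(obj2).
Closure: {approved(obj2), blue(fido), green(obj2), locked(fido), mammal(b), metal(fido), red(fido), signed(b), stale(fido), wooden(obj2)} — 10 facts.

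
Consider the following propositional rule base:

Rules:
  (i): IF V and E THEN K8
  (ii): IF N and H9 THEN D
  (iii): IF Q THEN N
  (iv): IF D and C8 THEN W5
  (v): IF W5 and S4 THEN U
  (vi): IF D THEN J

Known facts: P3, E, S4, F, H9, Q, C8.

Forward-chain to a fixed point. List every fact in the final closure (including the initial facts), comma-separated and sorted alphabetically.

[1] (iii) [IF Q THEN N]. ⇒ new: N.
[2] (ii) [IF N and H9 THEN D]. ⇒ new: D.
[3] (iv) [IF D and C8 THEN W5]; (vi) [IF D THEN J]. ⇒ new: W5, J.
[4] (v) [IF W5 and S4 THEN U]. ⇒ new: U.

C8, D, E, F, H9, J, N, P3, Q, S4, U, W5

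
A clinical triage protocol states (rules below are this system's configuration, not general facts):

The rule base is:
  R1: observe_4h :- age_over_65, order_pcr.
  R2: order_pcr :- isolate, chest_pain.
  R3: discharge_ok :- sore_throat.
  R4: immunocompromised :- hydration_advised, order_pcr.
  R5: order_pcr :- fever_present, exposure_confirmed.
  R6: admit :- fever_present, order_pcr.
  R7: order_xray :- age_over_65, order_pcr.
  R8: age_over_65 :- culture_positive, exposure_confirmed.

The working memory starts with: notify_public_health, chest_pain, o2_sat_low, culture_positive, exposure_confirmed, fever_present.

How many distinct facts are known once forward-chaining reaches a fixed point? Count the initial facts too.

Round 1: R5 [order_pcr :- fever_present, exposure_confirmed.]; R8 [age_over_65 :- culture_positive, exposure_confirmed.]. Adds order_pcr, age_over_65.
Round 2: R1 [observe_4h :- age_over_65, order_pcr.]; R6 [admit :- fever_present, order_pcr.]; R7 [order_xray :- age_over_65, order_pcr.]. Adds observe_4h, admit, order_xray.
Closure: {admit, age_over_65, chest_pain, culture_positive, exposure_confirmed, fever_present, notify_public_health, o2_sat_low, observe_4h, order_pcr, order_xray} — 11 facts.

11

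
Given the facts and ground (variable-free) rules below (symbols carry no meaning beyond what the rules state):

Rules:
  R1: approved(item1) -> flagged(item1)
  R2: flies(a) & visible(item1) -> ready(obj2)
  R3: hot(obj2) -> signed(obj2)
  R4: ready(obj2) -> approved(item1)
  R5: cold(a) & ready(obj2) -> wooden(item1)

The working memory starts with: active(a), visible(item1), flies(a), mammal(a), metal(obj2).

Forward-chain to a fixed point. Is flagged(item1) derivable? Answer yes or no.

yes

Round 1: R2 [flies(a) & visible(item1) -> ready(obj2)]. New: ready(obj2).
Round 2: R4 [ready(obj2) -> approved(item1)]. New: approved(item1).
Round 3: R1 [approved(item1) -> flagged(item1)]. New: flagged(item1).
flagged(item1) appears in round 3, so it is derivable.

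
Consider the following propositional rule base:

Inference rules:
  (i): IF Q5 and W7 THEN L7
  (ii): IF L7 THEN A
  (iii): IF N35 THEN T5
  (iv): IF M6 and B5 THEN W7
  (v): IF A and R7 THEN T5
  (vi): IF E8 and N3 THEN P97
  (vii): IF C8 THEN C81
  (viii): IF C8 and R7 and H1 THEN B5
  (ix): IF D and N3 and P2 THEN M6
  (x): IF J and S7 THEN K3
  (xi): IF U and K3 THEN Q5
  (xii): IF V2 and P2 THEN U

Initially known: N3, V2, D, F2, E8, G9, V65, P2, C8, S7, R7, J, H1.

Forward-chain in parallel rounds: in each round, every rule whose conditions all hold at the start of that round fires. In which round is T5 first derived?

5

Round 1 — (vi), (vii), (viii), (ix), (x), (xii), derive P97, C81, B5, M6, K3, U.
Round 2 — (iv), (xi), derive W7, Q5.
Round 3 — (i), derive L7.
Round 4 — (ii), derive A.
Round 5 — (v), derive T5.
T5 first appears in round 5.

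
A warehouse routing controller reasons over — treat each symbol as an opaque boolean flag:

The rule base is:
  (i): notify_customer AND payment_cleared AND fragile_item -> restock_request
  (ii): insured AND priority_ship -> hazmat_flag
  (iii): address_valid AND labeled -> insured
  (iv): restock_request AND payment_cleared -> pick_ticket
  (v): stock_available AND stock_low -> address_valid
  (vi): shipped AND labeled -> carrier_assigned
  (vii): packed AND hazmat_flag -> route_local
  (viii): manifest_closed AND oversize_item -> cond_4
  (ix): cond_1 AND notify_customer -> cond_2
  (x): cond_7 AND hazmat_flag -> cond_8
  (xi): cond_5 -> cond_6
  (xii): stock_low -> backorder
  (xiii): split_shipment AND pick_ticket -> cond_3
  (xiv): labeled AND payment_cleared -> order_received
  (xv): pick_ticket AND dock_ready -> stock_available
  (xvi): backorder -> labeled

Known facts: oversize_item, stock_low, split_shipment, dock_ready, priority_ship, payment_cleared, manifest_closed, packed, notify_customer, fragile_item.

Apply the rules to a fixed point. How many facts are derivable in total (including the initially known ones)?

22

Round 1 — (i), (viii), (xii), derive restock_request, cond_4, backorder.
Round 2 — (iv), (xvi), derive pick_ticket, labeled.
Round 3 — (xiii), (xiv), (xv), derive cond_3, order_received, stock_available.
Round 4 — (v), derive address_valid.
Round 5 — (iii), derive insured.
Round 6 — (ii), derive hazmat_flag.
Round 7 — (vii), derive route_local.
Closure: {address_valid, backorder, cond_3, cond_4, dock_ready, fragile_item, hazmat_flag, insured, labeled, manifest_closed, notify_customer, order_received, oversize_item, packed, payment_cleared, pick_ticket, priority_ship, restock_request, route_local, split_shipment, stock_available, stock_low} — 22 facts.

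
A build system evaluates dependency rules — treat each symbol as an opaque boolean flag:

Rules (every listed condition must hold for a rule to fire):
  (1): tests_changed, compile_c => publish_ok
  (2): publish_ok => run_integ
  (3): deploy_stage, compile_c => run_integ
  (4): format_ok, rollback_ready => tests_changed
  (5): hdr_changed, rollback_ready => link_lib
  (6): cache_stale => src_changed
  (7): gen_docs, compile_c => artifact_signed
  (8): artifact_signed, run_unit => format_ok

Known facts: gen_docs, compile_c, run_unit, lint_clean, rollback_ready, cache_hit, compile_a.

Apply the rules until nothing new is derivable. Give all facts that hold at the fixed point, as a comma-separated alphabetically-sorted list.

[1] (7) [gen_docs, compile_c => artifact_signed]. ⇒ new: artifact_signed.
[2] (8) [artifact_signed, run_unit => format_ok]. ⇒ new: format_ok.
[3] (4) [format_ok, rollback_ready => tests_changed]. ⇒ new: tests_changed.
[4] (1) [tests_changed, compile_c => publish_ok]. ⇒ new: publish_ok.
[5] (2) [publish_ok => run_integ]. ⇒ new: run_integ.

artifact_signed, cache_hit, compile_a, compile_c, format_ok, gen_docs, lint_clean, publish_ok, rollback_ready, run_integ, run_unit, tests_changed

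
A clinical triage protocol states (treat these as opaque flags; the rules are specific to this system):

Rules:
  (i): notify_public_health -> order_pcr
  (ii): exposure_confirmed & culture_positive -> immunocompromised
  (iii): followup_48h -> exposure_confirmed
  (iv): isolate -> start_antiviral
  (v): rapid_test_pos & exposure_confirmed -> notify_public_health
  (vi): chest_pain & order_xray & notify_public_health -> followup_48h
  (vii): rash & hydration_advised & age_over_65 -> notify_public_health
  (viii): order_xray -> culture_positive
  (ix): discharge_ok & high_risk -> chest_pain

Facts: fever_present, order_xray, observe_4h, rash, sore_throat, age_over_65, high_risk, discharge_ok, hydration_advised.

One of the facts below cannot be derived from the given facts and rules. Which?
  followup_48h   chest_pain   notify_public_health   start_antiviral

[1] (vii) [rash & hydration_advised & age_over_65 -> notify_public_health]; (viii) [order_xray -> culture_positive]; (ix) [discharge_ok & high_risk -> chest_pain]. ⇒ new: notify_public_health, culture_positive, chest_pain.
[2] (i) [notify_public_health -> order_pcr]; (vi) [chest_pain & order_xray & notify_public_health -> followup_48h]. ⇒ new: order_pcr, followup_48h.
[3] (iii) [followup_48h -> exposure_confirmed]. ⇒ new: exposure_confirmed.
[4] (ii) [exposure_confirmed & culture_positive -> immunocompromised]. ⇒ new: immunocompromised.
Derived: followup_48h (round 2), chest_pain (round 1), notify_public_health (round 1). start_antiviral never appears in any round.

start_antiviral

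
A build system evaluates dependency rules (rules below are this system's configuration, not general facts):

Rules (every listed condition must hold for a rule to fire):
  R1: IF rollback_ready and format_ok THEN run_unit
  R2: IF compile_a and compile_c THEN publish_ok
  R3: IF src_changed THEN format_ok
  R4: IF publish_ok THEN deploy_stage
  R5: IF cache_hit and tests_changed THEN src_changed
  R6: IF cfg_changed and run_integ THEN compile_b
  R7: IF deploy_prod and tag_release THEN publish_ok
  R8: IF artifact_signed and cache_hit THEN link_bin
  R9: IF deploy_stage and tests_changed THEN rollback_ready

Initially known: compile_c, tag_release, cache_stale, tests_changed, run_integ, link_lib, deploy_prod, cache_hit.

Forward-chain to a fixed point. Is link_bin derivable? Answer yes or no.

Round 1: R5 [IF cache_hit and tests_changed THEN src_changed]; R7 [IF deploy_prod and tag_release THEN publish_ok]. New: src_changed, publish_ok.
Round 2: R3 [IF src_changed THEN format_ok]; R4 [IF publish_ok THEN deploy_stage]. New: format_ok, deploy_stage.
Round 3: R9 [IF deploy_stage and tests_changed THEN rollback_ready]. New: rollback_ready.
Round 4: R1 [IF rollback_ready and format_ok THEN run_unit]. New: run_unit.
Fixed point reached. link_bin is concluded only by R8; R8 needs artifact_signed (never derived).

no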